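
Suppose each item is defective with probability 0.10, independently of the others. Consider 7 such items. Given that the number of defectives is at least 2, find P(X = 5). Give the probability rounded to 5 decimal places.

X ~ Binomial(7, 0.10). Want P(X=5 | X≥2) = P(X=5) / P(X≥2).
P(X=5) = C(7,5)·0.10^5·0.90^2 = 0.0001701
P(X≥2) = 1 − 0.4782969 − 0.3720087 = 0.1496944
Ratio = 0.0001701 / 0.1496944 = 0.0011363

0.00114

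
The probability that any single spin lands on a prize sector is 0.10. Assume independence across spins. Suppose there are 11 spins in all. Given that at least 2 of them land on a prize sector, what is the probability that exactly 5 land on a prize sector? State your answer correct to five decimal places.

X ~ Binomial(11, 0.10). Want P(X=5 | X≥2) = P(X=5) / P(X≥2).
P(X=5) = C(11,5)·0.10^5·0.90^6 = 0.0024553
P(X≥2) = 1 − 0.3138106 − 0.3835463 = 0.3026431
Ratio = 0.0024553 / 0.3026431 = 0.0081127

0.00811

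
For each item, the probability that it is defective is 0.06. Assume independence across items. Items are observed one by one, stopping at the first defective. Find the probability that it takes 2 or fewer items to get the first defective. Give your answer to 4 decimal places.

0.1164

Y = number of items to the first success; geometric, p = 0.06.
P(Y ≤ 2) = 1 − (1−p)^2 = 1 − 0.883600 = 0.116400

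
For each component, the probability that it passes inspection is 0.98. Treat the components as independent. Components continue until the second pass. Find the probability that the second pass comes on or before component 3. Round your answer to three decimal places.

Finishing within 3 components ⇔ at least 2 successes in the first 3. With X ~ Binomial(3, 0.98), P(Y ≤ 3) = 1 − P(X ≤ 1).
  k=0: C(3,0)·0.98^0·0.02^3 = 0.00001
  k=1: C(3,1)·0.98^1·0.02^2 = 0.00118
1 − 0.00118 = 0.99882

0.999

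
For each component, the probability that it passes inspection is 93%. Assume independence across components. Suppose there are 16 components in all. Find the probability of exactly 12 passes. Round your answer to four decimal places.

X ~ Binomial(n=16, p=0.93).
P(X=12) = C(16,12) · p^12 · (1−p)^4
= 1820 · 0.4186 · 2.401e-05 = 0.018292

0.0183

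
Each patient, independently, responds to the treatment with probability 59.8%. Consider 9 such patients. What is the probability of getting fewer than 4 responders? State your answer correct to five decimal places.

X ~ Binomial(9, 0.598); P(X ≤ 3) = Σ C(9,k) p^k (1−p)^(9−k) over k:
  k=0: C(9,0)·0.598^0·0.402^9 = 0.0002742
  k=1: C(9,1)·0.598^1·0.402^8 = 0.0036707
  k=2: C(9,2)·0.598^2·0.402^7 = 0.0218417
  k=3: C(9,3)·0.598^3·0.402^6 = 0.0758122
Total = 0.1015989

0.10160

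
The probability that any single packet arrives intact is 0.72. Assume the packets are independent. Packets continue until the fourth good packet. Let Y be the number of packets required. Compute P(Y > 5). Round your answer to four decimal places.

0.4303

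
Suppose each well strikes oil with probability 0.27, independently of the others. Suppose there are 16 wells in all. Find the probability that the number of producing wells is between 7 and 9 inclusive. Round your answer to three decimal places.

0.109

X ~ Binomial(16, 0.27); P(7 ≤ X ≤ 9) = Σ C(16,k) p^k (1−p)^(16−k) over k:
  k=7: C(16,7)·0.27^7·0.73^9 = 0.07045
  k=8: C(16,8)·0.27^8·0.73^8 = 0.02931
  k=9: C(16,9)·0.27^9·0.73^7 = 0.00964
Total = 0.10940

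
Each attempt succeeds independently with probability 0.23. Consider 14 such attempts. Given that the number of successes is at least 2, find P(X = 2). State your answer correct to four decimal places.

0.2413

X ~ Binomial(14, 0.23). Want P(X=2 | X≥2) = P(X=2) / P(X≥2).
P(X=2) = C(14,2)·0.23^2·0.77^12 = 0.209115
P(X≥2) = 1 − 0.025756 − 0.107705 = 0.866540
Ratio = 0.209115 / 0.866540 = 0.241322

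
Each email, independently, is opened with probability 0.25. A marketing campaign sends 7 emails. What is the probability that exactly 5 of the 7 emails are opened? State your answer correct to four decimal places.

0.0115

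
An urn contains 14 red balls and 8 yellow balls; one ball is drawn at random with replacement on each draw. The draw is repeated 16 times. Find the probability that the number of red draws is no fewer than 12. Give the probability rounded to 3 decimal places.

0.252

X ~ Binomial(16, 0.636364); P(X ≥ 12) = Σ C(16,k) p^k (1−p)^(16−k) over k:
  k=12: C(16,12)·0.636364^12·0.363636^4 = 0.14035
  k=13: C(16,13)·0.636364^13·0.363636^3 = 0.07557
  k=14: C(16,14)·0.636364^14·0.363636^2 = 0.02834
  k=15: C(16,15)·0.636364^15·0.363636^1 = 0.00661
  k=16: C(16,16)·0.636364^16·0.363636^0 = 0.00072
Total = 0.25159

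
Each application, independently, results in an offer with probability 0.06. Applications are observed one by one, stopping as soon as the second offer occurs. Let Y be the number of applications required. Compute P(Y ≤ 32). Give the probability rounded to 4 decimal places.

0.5799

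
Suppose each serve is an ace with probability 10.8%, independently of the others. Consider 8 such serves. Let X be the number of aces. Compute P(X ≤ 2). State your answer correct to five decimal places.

0.95351

X ~ Binomial(8, 0.108); P(X ≤ 2) = Σ C(8,k) p^k (1−p)^(8−k) over k:
  k=0: C(8,0)·0.108^0·0.892^8 = 0.4007918
  k=1: C(8,1)·0.108^1·0.892^7 = 0.3882109
  k=2: C(8,2)·0.108^2·0.892^6 = 0.1645109
Total = 0.9535136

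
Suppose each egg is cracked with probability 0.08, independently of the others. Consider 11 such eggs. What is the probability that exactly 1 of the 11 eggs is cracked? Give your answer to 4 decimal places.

X ~ Binomial(n=11, p=0.08).
P(X=1) = C(11,1) · p^1 · (1−p)^10
= 11 · 0.08 · 0.43439 = 0.382262

0.3823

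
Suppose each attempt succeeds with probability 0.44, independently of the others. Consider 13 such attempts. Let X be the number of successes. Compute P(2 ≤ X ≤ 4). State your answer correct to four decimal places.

0.2447

X ~ Binomial(13, 0.44); P(2 ≤ X ≤ 4) = Σ C(13,k) p^k (1−p)^(13−k) over k:
  k=2: C(13,2)·0.44^2·0.56^11 = 0.025649
  k=3: C(13,3)·0.44^3·0.56^10 = 0.073893
  k=4: C(13,4)·0.44^4·0.56^9 = 0.145147
Total = 0.244689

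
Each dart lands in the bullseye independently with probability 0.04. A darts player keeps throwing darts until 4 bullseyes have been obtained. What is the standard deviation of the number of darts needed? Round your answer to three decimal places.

Y = total darts until the fourth success; negative binomial with r=4, p=0.04.
SD(Y) = √[r(1−p)/p²] = √(2400.00000) = 48.98979

48.990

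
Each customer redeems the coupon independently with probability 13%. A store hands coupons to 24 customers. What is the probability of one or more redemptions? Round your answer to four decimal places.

0.9646

P(at least one) = 1 − P(none) = 1 − (1 − 0.13)^24
= 1 − 0.035356 = 0.964644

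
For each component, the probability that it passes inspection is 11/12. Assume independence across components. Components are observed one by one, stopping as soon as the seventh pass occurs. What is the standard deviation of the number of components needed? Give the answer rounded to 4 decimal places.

Y = total components until the seventh success; negative binomial with r=7, p=0.916667.
SD(Y) = √[r(1−p)/p²] = √(0.694215) = 0.833196

0.8332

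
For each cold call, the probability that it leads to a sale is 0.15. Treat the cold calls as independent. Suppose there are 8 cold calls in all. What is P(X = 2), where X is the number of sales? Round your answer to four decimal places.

X ~ Binomial(n=8, p=0.15).
P(X=2) = C(8,2) · p^2 · (1−p)^6
= 28 · 0.0225 · 0.37715 = 0.237604

0.2376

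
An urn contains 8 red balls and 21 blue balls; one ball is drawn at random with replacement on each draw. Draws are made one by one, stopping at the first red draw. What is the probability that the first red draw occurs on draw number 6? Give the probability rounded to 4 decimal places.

0.0549

Geometric (trials to first success), p = 0.275862.
P(Y = 6) = (1−p)^5 · p = 0.19912 · 0.275862 = 0.054929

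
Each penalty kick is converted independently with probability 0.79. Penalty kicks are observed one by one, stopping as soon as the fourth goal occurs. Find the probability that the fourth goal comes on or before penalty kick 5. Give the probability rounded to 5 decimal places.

Finishing within 5 penalty kicks ⇔ at least 4 successes in the first 5. With X ~ Binomial(5, 0.79), P(Y ≤ 5) = 1 − P(X ≤ 3).
  k=0: C(5,0)·0.79^0·0.21^5 = 0.0004084
  k=1: C(5,1)·0.79^1·0.21^4 = 0.0076820
  k=2: C(5,2)·0.79^2·0.21^3 = 0.0577979
  k=3: C(5,3)·0.79^3·0.21^2 = 0.2174302
1 − 0.2833185 = 0.7166815

0.71668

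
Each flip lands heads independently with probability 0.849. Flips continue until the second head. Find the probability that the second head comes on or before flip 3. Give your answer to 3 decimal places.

0.938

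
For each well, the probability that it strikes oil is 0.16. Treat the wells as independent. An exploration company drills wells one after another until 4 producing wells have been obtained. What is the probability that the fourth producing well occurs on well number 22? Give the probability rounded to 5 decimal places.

Y = trial on which the fourth success occurs; negative binomial, r=4, p=0.16.
P(Y=22) = C(21,3) · p^4 · (1−p)^18
= 1330 · 0.00065536 · 0.043354 = 0.0377884

0.03779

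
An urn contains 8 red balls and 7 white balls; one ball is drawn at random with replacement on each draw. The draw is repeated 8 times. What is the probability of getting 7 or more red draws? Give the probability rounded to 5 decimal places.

0.05237

X ~ Binomial(8, 0.533333); P(X ≥ 7) = Σ C(8,k) p^k (1−p)^(8−k) over k:
  k=7: C(8,7)·0.533333^7·0.466667^1 = 0.0458235
  k=8: C(8,8)·0.533333^8·0.466667^0 = 0.0065462
Total = 0.0523697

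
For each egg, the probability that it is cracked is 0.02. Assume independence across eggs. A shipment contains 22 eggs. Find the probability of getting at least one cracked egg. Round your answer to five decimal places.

P(at least one) = 1 − P(none) = 1 − (1 − 0.02)^22
= 1 − 0.6411707 = 0.3588293

0.35883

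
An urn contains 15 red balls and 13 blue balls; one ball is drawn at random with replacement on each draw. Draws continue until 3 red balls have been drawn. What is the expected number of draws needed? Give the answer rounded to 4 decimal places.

Y = total draws until the third success; negative binomial with r=3, p=0.535714.
E[Y] = r / p = 3 / 0.535714 = 5.600000

5.6000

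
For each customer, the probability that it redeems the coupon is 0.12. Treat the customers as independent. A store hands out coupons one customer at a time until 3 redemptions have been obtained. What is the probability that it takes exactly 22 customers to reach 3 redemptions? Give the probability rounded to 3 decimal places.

0.032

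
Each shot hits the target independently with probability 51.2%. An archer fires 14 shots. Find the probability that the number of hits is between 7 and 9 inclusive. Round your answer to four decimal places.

X ~ Binomial(14, 0.512); P(7 ≤ X ≤ 9) = Σ C(14,k) p^k (1−p)^(14−k) over k:
  k=7: C(14,7)·0.512^7·0.488^7 = 0.208630
  k=8: C(14,8)·0.512^8·0.488^6 = 0.191529
  k=9: C(14,9)·0.512^9·0.488^5 = 0.133965
Total = 0.534124

0.5341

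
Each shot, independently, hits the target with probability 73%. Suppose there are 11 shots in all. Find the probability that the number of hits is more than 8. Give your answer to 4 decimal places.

X ~ Binomial(11, 0.73); P(X ≥ 9) = Σ C(11,k) p^k (1−p)^(11−k) over k:
  k=9: C(11,9)·0.73^9·0.27^2 = 0.236046
  k=10: C(11,10)·0.73^10·0.27^1 = 0.127639
  k=11: C(11,11)·0.73^11·0.27^0 = 0.031373
Total = 0.395058

0.3951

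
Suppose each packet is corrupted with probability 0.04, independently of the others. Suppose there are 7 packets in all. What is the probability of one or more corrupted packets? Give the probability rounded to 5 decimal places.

P(at least one) = 1 − P(none) = 1 − (1 − 0.04)^7
= 1 − 0.7514475 = 0.2485525

0.24855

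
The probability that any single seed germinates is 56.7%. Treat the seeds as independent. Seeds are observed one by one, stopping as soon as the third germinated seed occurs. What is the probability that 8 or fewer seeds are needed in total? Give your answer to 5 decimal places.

0.92649

Finishing within 8 seeds ⇔ at least 3 successes in the first 8. With X ~ Binomial(8, 0.567), P(Y ≤ 8) = 1 − P(X ≤ 2).
  k=0: C(8,0)·0.567^0·0.433^8 = 0.0012357
  k=1: C(8,1)·0.567^1·0.433^7 = 0.0129446
  k=2: C(8,2)·0.567^2·0.433^6 = 0.0593269
1 − 0.0735071 = 0.9264929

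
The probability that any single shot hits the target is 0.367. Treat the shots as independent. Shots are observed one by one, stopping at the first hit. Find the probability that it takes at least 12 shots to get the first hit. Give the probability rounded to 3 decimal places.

Y = number of shots to the first success; geometric, p = 0.367.
P(Y > 11) = P(first 11 all fail) = (1−p)^11 = 0.00654

0.007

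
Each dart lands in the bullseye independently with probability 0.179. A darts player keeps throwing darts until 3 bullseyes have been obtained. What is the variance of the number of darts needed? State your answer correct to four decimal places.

76.8703

Y = total darts until the third success; negative binomial with r=3, p=0.179.
Var(Y) = r(1−p)/p² = 3·0.821 / 0.179² = 76.870260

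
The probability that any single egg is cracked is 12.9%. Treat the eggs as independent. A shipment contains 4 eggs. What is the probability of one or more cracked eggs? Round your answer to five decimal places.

P(at least one) = 1 − P(none) = 1 − (1 − 0.129)^4
= 1 − 0.5755362 = 0.4244638

0.42446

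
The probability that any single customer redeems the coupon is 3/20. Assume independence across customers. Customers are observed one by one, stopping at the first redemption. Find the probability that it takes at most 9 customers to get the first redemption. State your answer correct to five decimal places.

0.76838

Y = number of customers to the first success; geometric, p = 0.15.
P(Y ≤ 9) = 1 − (1−p)^9 = 1 − 0.2316169 = 0.7683831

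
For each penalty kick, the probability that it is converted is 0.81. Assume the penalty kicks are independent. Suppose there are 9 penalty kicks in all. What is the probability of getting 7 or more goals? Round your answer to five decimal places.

0.76427

X ~ Binomial(9, 0.81); P(X ≥ 7) = Σ C(9,k) p^k (1−p)^(9−k) over k:
  k=7: C(9,7)·0.81^7·0.19^2 = 0.2973068
  k=8: C(9,8)·0.81^8·0.19^1 = 0.3168665
  k=9: C(9,9)·0.81^9·0.19^0 = 0.1500946
Total = 0.7642679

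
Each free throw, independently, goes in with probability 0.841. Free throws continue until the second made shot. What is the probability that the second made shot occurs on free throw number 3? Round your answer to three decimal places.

0.225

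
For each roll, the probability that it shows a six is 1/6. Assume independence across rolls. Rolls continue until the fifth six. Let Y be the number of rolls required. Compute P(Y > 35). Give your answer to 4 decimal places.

Needing more than 35 rolls ⇔ fewer than 5 successes in the first 35. With X ~ Binomial(35, 0.166667), P(Y > 35) = P(X ≤ 4).
  k=0: C(35,0)·0.166667^0·0.833333^35 = 0.001693
  k=1: C(35,1)·0.166667^1·0.833333^34 = 0.011851
  k=2: C(35,2)·0.166667^2·0.833333^33 = 0.040293
  k=3: C(35,3)·0.166667^3·0.833333^32 = 0.088645
  k=4: C(35,4)·0.166667^4·0.833333^31 = 0.141833
P(X ≤ 4) = 0.284315

0.2843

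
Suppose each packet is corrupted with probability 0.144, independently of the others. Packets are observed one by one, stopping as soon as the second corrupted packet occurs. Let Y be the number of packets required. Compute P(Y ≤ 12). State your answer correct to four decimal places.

0.5328

Finishing within 12 packets ⇔ at least 2 successes in the first 12. With X ~ Binomial(12, 0.144), P(Y ≤ 12) = 1 − P(X ≤ 1).
  k=0: C(12,0)·0.144^0·0.856^12 = 0.154769
  k=1: C(12,1)·0.144^1·0.856^11 = 0.312432
1 − 0.467201 = 0.532799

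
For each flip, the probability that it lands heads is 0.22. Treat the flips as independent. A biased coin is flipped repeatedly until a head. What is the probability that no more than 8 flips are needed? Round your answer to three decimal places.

0.863

Y = number of flips to the first success; geometric, p = 0.22.
P(Y ≤ 8) = 1 − (1−p)^8 = 1 − 0.13701 = 0.86299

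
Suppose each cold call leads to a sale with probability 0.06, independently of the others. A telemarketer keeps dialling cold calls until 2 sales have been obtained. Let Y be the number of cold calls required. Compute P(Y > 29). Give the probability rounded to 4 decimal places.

Needing more than 29 cold calls ⇔ fewer than 2 successes in the first 29. With X ~ Binomial(29, 0.06), P(Y > 29) = P(X ≤ 1).
  k=0: C(29,0)·0.06^0·0.94^29 = 0.166229
  k=1: C(29,1)·0.06^1·0.94^28 = 0.307701
P(X ≤ 1) = 0.473931

0.4739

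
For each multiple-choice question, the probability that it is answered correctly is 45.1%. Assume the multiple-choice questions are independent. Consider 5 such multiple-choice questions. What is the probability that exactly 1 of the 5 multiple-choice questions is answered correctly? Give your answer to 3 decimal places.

X ~ Binomial(n=5, p=0.451).
P(X=1) = C(5,1) · p^1 · (1−p)^4
= 5 · 0.451 · 0.090843 = 0.20485

0.205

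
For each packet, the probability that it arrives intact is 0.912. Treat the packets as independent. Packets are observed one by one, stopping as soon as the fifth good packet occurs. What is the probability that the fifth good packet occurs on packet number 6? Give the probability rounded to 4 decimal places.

Y = trial on which the fifth success occurs; negative binomial, r=5, p=0.912.
P(Y=6) = C(5,4) · p^5 · (1−p)^1
= 5 · 0.63092 · 0.088 = 0.277605

0.2776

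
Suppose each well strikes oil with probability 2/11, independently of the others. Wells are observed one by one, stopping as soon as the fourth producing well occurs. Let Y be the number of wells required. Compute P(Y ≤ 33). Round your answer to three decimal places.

0.875

Finishing within 33 wells ⇔ at least 4 successes in the first 33. With X ~ Binomial(33, 0.181818), P(Y ≤ 33) = 1 − P(X ≤ 3).
  k=0: C(33,0)·0.181818^0·0.818182^33 = 0.00133
  k=1: C(33,1)·0.181818^1·0.818182^32 = 0.00976
  k=2: C(33,2)·0.181818^2·0.818182^31 = 0.03469
  k=3: C(33,3)·0.181818^3·0.818182^30 = 0.07967
1 − 0.12545 = 0.87455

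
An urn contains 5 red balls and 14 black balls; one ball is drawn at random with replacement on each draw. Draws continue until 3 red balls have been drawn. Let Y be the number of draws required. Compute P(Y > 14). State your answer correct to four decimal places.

0.2449

Needing more than 14 draws ⇔ fewer than 3 successes in the first 14. With X ~ Binomial(14, 0.263158), P(Y > 14) = P(X ≤ 2).
  k=0: C(14,0)·0.263158^0·0.736842^14 = 0.013907
  k=1: C(14,1)·0.263158^1·0.736842^13 = 0.069536
  k=2: C(14,2)·0.263158^2·0.736842^12 = 0.161424
P(X ≤ 2) = 0.244867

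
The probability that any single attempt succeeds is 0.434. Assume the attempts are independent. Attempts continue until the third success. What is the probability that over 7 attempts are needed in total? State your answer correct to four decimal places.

Needing more than 7 attempts ⇔ fewer than 3 successes in the first 7. With X ~ Binomial(7, 0.434), P(Y > 7) = P(X ≤ 2).
  k=0: C(7,0)·0.434^0·0.566^7 = 0.018609
  k=1: C(7,1)·0.434^1·0.566^6 = 0.099882
  k=2: C(7,2)·0.434^2·0.566^5 = 0.229763
P(X ≤ 2) = 0.348254

0.3483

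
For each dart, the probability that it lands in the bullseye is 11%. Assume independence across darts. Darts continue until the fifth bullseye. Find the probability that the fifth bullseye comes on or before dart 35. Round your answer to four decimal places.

0.3399

Finishing within 35 darts ⇔ at least 5 successes in the first 35. With X ~ Binomial(35, 0.11), P(Y ≤ 35) = 1 − P(X ≤ 4).
  k=0: C(35,0)·0.11^0·0.89^35 = 0.016930
  k=1: C(35,1)·0.11^1·0.89^34 = 0.073235
  k=2: C(35,2)·0.11^2·0.89^33 = 0.153877
  k=3: C(35,3)·0.11^3·0.89^32 = 0.209203
  k=4: C(35,4)·0.11^4·0.89^31 = 0.206852
1 − 0.660097 = 0.339903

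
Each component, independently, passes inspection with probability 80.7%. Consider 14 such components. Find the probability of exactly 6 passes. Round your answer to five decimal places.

X ~ Binomial(n=14, p=0.807).
P(X=6) = C(14,6) · p^6 · (1−p)^8
= 3003 · 0.27621 · 1.9251e-06 = 0.0015968

0.00160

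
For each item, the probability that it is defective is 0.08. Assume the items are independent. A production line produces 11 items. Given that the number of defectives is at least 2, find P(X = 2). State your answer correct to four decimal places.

0.7620

X ~ Binomial(11, 0.08). Want P(X=2 | X≥2) = P(X=2) / P(X≥2).
P(X=2) = C(11,2)·0.08^2·0.92^9 = 0.166201
P(X≥2) = 1 − 0.399637 − 0.382262 = 0.218101
Ratio = 0.166201 / 0.218101 = 0.762037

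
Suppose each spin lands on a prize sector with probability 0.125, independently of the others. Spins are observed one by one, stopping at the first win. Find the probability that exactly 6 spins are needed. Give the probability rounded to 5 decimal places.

Geometric (trials to first success), p = 0.125.
P(Y = 6) = (1−p)^5 · p = 0.51291 · 0.125 = 0.0641136

0.06411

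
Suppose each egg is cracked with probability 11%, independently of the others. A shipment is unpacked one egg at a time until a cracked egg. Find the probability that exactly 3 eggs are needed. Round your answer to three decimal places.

0.087

Geometric (trials to first success), p = 0.11.
P(Y = 3) = (1−p)^2 · p = 0.7921 · 0.11 = 0.08713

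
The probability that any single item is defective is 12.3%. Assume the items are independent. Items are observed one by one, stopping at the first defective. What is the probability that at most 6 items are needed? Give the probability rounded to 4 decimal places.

0.5450

Y = number of items to the first success; geometric, p = 0.123.
P(Y ≤ 6) = 1 − (1−p)^6 = 1 − 0.454986 = 0.545014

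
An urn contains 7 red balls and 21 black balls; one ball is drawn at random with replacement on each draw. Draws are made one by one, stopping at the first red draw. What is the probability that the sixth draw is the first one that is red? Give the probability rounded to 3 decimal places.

0.059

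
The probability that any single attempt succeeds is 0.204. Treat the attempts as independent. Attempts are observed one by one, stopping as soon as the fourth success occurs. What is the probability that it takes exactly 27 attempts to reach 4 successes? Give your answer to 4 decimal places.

0.0237

Y = trial on which the fourth success occurs; negative binomial, r=4, p=0.204.
P(Y=27) = C(26,3) · p^4 · (1−p)^23
= 2600 · 0.0017319 · 0.0052602 = 0.023686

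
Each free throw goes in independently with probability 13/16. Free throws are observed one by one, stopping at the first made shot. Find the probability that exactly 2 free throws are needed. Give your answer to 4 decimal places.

Geometric (trials to first success), p = 0.8125.
P(Y = 2) = (1−p)^1 · p = 0.1875 · 0.8125 = 0.152344

0.1523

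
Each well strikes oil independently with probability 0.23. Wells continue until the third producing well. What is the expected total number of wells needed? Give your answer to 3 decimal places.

Y = total wells until the third success; negative binomial with r=3, p=0.23.
E[Y] = r / p = 3 / 0.23 = 13.04348

13.043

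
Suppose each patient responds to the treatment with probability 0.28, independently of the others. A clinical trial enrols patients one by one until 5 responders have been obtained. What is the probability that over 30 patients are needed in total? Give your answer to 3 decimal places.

0.050

Needing more than 30 patients ⇔ fewer than 5 successes in the first 30. With X ~ Binomial(30, 0.28), P(Y > 30) = P(X ≤ 4).
  k=0: C(30,0)·0.28^0·0.72^30 = 0.00005
  k=1: C(30,1)·0.28^1·0.72^29 = 0.00061
  k=2: C(30,2)·0.28^2·0.72^28 = 0.00345
  k=3: C(30,3)·0.28^3·0.72^27 = 0.01253
  k=4: C(30,4)·0.28^4·0.72^26 = 0.03289
P(X ≤ 4) = 0.04954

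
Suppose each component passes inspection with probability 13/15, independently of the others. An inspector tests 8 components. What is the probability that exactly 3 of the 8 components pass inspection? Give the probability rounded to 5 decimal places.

X ~ Binomial(n=8, p=0.866667).
P(X=3) = C(8,3) · p^3 · (1−p)^5
= 56 · 0.65096 · 4.214e-05 = 0.0015362

0.00154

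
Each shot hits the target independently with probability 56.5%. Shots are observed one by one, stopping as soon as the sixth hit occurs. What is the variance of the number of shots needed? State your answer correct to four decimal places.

Y = total shots until the sixth success; negative binomial with r=6, p=0.565.
Var(Y) = r(1−p)/p² = 6·0.435 / 0.565² = 8.176051

8.1761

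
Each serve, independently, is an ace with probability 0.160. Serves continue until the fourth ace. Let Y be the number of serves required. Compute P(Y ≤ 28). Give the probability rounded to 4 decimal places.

0.6763

Finishing within 28 serves ⇔ at least 4 successes in the first 28. With X ~ Binomial(28, 0.16), P(Y ≤ 28) = 1 − P(X ≤ 3).
  k=0: C(28,0)·0.16^0·0.84^28 = 0.007583
  k=1: C(28,1)·0.16^1·0.84^27 = 0.040441
  k=2: C(28,2)·0.16^2·0.84^26 = 0.103990
  k=3: C(28,3)·0.16^3·0.84^25 = 0.171667
1 − 0.323680 = 0.676320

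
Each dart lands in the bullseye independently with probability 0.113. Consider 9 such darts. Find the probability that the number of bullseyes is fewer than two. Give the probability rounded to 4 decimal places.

X ~ Binomial(9, 0.113); P(X ≤ 1) = Σ C(9,k) p^k (1−p)^(9−k) over k:
  k=0: C(9,0)·0.113^0·0.887^9 = 0.339870
  k=1: C(9,1)·0.113^1·0.887^8 = 0.389682
Total = 0.729551

0.7296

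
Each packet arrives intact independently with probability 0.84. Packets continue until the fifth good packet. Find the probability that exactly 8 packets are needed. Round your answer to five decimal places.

0.05995

Y = trial on which the fifth success occurs; negative binomial, r=5, p=0.84.
P(Y=8) = C(7,4) · p^5 · (1−p)^3
= 35 · 0.41821 · 0.004096 = 0.0599549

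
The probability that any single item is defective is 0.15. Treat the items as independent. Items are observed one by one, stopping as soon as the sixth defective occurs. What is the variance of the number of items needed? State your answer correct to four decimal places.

Y = total items until the sixth success; negative binomial with r=6, p=0.15.
Var(Y) = r(1−p)/p² = 6·0.85 / 0.15² = 226.666667

226.6667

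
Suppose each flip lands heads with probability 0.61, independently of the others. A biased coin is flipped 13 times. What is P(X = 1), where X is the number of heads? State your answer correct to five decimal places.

X ~ Binomial(n=13, p=0.61).
P(X=1) = C(13,1) · p^1 · (1−p)^12
= 13 · 0.61 · 1.2382e-05 = 0.0000982

0.00010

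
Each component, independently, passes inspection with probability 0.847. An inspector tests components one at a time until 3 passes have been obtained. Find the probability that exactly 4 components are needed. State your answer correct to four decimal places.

0.2789

Y = trial on which the third success occurs; negative binomial, r=3, p=0.847.
P(Y=4) = C(3,2) · p^3 · (1−p)^1
= 3 · 0.60765 · 0.153 = 0.278909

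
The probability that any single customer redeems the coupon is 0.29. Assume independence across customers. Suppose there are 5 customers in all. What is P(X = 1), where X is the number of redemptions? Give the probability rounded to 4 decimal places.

0.3685

X ~ Binomial(n=5, p=0.29).
P(X=1) = C(5,1) · p^1 · (1−p)^4
= 5 · 0.29 · 0.25412 = 0.368469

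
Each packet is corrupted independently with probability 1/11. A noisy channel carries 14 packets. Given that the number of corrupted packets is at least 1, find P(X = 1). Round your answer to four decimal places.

X ~ Binomial(14, 0.090909). Want P(X=1 | X≥1) = P(X=1) / P(X≥1).
P(X=1) = C(14,1)·0.090909^1·0.909091^13 = 0.368664
P(X≥1) = 1 − 0.263331 = 0.736669
Ratio = 0.368664 / 0.736669 = 0.500447

0.5004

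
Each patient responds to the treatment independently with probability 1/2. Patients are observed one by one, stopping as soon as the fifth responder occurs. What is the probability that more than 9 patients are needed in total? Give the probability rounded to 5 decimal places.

0.50000

Needing more than 9 patients ⇔ fewer than 5 successes in the first 9. With X ~ Binomial(9, 0.50), P(Y > 9) = P(X ≤ 4).
  k=0: C(9,0)·0.50^0·0.50^9 = 0.0019531
  k=1: C(9,1)·0.50^1·0.50^8 = 0.0175781
  k=2: C(9,2)·0.50^2·0.50^7 = 0.0703125
  k=3: C(9,3)·0.50^3·0.50^6 = 0.1640625
  k=4: C(9,4)·0.50^4·0.50^5 = 0.2460938
P(X ≤ 4) = 0.5000000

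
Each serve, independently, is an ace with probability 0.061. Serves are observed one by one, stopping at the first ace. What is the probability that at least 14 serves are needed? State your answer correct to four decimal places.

Y = number of serves to the first success; geometric, p = 0.061.
P(Y > 13) = P(first 13 all fail) = (1−p)^13 = 0.441217

0.4412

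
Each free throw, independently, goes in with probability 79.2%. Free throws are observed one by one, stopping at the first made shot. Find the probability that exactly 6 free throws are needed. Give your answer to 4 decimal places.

Geometric (trials to first success), p = 0.792.
P(Y = 6) = (1−p)^5 · p = 0.00038933 · 0.792 = 0.000308

0.0003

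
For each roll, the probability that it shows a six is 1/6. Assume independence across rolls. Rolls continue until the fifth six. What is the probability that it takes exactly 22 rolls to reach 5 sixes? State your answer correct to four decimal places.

0.0347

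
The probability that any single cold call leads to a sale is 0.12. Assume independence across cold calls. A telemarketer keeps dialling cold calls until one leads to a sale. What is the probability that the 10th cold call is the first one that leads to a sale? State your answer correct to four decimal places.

0.0380

Geometric (trials to first success), p = 0.12.
P(Y = 10) = (1−p)^9 · p = 0.31648 · 0.12 = 0.037977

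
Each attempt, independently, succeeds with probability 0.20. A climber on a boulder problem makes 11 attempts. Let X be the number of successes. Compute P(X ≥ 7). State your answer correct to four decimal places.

0.0020

X ~ Binomial(11, 0.20); P(X ≥ 7) = Σ C(11,k) p^k (1−p)^(11−k) over k:
  k=7: C(11,7)·0.20^7·0.80^4 = 0.001730
  k=8: C(11,8)·0.20^8·0.80^3 = 0.000216
  k=9: C(11,9)·0.20^9·0.80^2 = 0.000018
  k=10: C(11,10)·0.20^10·0.80^1 = 0.000001
  k=11: C(11,11)·0.20^11·0.80^0 = 0.000000
Total = 0.001965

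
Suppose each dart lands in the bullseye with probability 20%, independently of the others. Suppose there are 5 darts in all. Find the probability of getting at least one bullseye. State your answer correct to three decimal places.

0.672

P(at least one) = 1 − P(none) = 1 − (1 − 0.20)^5
= 1 − 0.32768 = 0.67232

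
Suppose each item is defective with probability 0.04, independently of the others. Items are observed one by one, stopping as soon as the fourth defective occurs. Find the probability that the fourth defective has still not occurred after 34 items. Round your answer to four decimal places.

Needing more than 34 items ⇔ fewer than 4 successes in the first 34. With X ~ Binomial(34, 0.04), P(Y > 34) = P(X ≤ 3).
  k=0: C(34,0)·0.04^0·0.96^34 = 0.249587
  k=1: C(34,1)·0.04^1·0.96^33 = 0.353582
  k=2: C(34,2)·0.04^2·0.96^32 = 0.243087
  k=3: C(34,3)·0.04^3·0.96^31 = 0.108039
P(X ≤ 3) = 0.954295

0.9543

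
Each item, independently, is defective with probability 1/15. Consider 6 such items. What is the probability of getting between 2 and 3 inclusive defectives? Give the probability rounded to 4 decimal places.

X ~ Binomial(6, 0.066667); P(2 ≤ X ≤ 3) = Σ C(6,k) p^k (1−p)^(6−k) over k:
  k=2: C(6,2)·0.066667^2·0.933333^4 = 0.050589
  k=3: C(6,3)·0.066667^3·0.933333^3 = 0.004818
Total = 0.055407

0.0554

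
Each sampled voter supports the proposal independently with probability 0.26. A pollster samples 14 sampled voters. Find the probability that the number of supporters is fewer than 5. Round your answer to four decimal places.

X ~ Binomial(14, 0.26); P(X ≤ 4) = Σ C(14,k) p^k (1−p)^(14−k) over k:
  k=0: C(14,0)·0.26^0·0.74^14 = 0.014765
  k=1: C(14,1)·0.26^1·0.74^13 = 0.072630
  k=2: C(14,2)·0.26^2·0.74^12 = 0.165870
  k=3: C(14,3)·0.26^3·0.74^11 = 0.233115
  k=4: C(14,4)·0.26^4·0.74^10 = 0.225240
Total = 0.711620

0.7116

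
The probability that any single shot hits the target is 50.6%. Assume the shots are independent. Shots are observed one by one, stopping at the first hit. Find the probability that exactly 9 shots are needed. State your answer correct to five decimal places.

Geometric (trials to first success), p = 0.506.
P(Y = 9) = (1−p)^8 · p = 0.0035466 · 0.506 = 0.0017946

0.00179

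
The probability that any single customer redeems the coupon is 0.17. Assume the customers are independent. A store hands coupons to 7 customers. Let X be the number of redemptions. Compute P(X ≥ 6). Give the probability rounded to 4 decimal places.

X ~ Binomial(7, 0.17); P(X ≥ 6) = Σ C(7,k) p^k (1−p)^(7−k) over k:
  k=6: C(7,6)·0.17^6·0.83^1 = 0.000140
  k=7: C(7,7)·0.17^7·0.83^0 = 0.000004
Total = 0.000144

0.0001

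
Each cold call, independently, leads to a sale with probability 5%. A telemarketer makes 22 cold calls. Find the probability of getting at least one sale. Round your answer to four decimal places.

0.6765

P(at least one) = 1 − P(none) = 1 − (1 − 0.05)^22
= 1 − 0.323534 = 0.676466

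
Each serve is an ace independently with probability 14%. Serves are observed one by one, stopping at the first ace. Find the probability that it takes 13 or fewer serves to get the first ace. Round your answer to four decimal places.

0.8592

Y = number of serves to the first success; geometric, p = 0.14.
P(Y ≤ 13) = 1 − (1−p)^13 = 1 − 0.140760 = 0.859240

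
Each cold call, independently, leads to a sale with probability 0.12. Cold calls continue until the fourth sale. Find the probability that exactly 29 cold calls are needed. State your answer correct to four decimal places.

Y = trial on which the fourth success occurs; negative binomial, r=4, p=0.12.
P(Y=29) = C(28,3) · p^4 · (1−p)^25
= 3276 · 0.00020736 · 0.040932 = 0.027806

0.0278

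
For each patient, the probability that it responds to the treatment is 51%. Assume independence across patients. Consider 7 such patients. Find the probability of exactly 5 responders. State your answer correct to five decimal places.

0.17397

X ~ Binomial(n=7, p=0.51).
P(X=5) = C(7,5) · p^5 · (1−p)^2
= 21 · 0.034503 · 0.2401 = 0.1739652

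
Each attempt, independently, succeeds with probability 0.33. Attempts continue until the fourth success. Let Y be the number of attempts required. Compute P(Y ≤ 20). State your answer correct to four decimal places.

0.9358

Finishing within 20 attempts ⇔ at least 4 successes in the first 20. With X ~ Binomial(20, 0.33), P(Y ≤ 20) = 1 − P(X ≤ 3).
  k=0: C(20,0)·0.33^0·0.67^20 = 0.000332
  k=1: C(20,1)·0.33^1·0.67^19 = 0.003273
  k=2: C(20,2)·0.33^2·0.67^18 = 0.015315
  k=3: C(20,3)·0.33^3·0.67^17 = 0.045260
1 − 0.064181 = 0.935819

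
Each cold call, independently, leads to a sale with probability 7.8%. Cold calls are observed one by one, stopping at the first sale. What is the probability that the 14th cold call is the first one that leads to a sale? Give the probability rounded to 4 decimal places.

Geometric (trials to first success), p = 0.078.
P(Y = 14) = (1−p)^13 · p = 0.34794 · 0.078 = 0.027139

0.0271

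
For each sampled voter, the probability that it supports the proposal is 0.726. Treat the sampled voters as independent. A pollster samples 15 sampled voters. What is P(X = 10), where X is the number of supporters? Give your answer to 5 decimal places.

0.18866

X ~ Binomial(n=15, p=0.726).
P(X=10) = C(15,10) · p^10 · (1−p)^5
= 3003 · 0.040679 · 0.0015444 = 0.1886576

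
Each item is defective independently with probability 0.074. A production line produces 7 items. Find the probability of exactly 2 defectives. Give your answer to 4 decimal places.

0.0783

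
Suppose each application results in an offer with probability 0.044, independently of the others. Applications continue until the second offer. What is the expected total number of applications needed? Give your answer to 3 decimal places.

Y = total applications until the second success; negative binomial with r=2, p=0.044.
E[Y] = r / p = 2 / 0.044 = 45.45455

45.455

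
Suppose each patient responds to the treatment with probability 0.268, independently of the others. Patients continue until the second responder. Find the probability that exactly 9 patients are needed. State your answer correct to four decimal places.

0.0647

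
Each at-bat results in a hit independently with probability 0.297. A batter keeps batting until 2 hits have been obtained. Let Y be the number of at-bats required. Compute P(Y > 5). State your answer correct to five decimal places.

Needing more than 5 at-bats ⇔ fewer than 2 successes in the first 5. With X ~ Binomial(5, 0.297), P(Y > 5) = P(X ≤ 1).
  k=0: C(5,0)·0.297^0·0.703^5 = 0.1717025
  k=1: C(5,1)·0.297^1·0.703^4 = 0.3627002
P(X ≤ 1) = 0.5344027

0.53440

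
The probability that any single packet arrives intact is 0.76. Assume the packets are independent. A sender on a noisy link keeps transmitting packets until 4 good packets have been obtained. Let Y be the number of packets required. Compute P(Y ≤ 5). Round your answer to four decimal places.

0.6539

Finishing within 5 packets ⇔ at least 4 successes in the first 5. With X ~ Binomial(5, 0.76), P(Y ≤ 5) = 1 − P(X ≤ 3).
  k=0: C(5,0)·0.76^0·0.24^5 = 0.000796
  k=1: C(5,1)·0.76^1·0.24^4 = 0.012607
  k=2: C(5,2)·0.76^2·0.24^3 = 0.079847
  k=3: C(5,3)·0.76^3·0.24^2 = 0.252850
1 − 0.346101 = 0.653899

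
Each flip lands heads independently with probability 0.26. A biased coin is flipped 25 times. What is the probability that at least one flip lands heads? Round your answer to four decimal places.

P(at least one) = 1 − P(none) = 1 − (1 − 0.26)^25
= 1 − 0.000538 = 0.999462

0.9995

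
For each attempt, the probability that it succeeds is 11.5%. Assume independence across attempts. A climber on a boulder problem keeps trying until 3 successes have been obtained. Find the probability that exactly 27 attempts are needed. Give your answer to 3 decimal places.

0.026

Y = trial on which the third success occurs; negative binomial, r=3, p=0.115.
P(Y=27) = C(26,2) · p^3 · (1−p)^24
= 325 · 0.0015209 · 0.053289 = 0.02634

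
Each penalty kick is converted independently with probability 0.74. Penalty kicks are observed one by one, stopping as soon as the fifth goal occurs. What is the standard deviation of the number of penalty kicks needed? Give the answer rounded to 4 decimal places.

Y = total penalty kicks until the fifth success; negative binomial with r=5, p=0.74.
SD(Y) = √[r(1−p)/p²] = √(2.373996) = 1.540778

1.5408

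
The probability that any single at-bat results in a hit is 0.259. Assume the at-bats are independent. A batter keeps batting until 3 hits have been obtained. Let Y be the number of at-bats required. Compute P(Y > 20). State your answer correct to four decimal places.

Needing more than 20 at-bats ⇔ fewer than 3 successes in the first 20. With X ~ Binomial(20, 0.259), P(Y > 20) = P(X ≤ 2).
  k=0: C(20,0)·0.259^0·0.741^20 = 0.002491
  k=1: C(20,1)·0.259^1·0.741^19 = 0.017413
  k=2: C(20,2)·0.259^2·0.741^18 = 0.057820
P(X ≤ 2) = 0.077724

0.0777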